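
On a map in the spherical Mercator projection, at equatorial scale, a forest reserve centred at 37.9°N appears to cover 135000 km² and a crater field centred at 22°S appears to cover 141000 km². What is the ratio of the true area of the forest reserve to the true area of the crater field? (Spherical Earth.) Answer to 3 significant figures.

0.693

Since Mercator area scale is 1/cos²φ, the true area equals the apparent area multiplied by cos²φ.
True area of forest reserve: 135000 × cos²(37.9°) = 135000 × 0.6227 = 84060 km².
True area of crater field: 141000 × cos²(22°) = 141000 × 0.8597 = 121200 km².
Ratio = 84060 / 121200 ≈ 0.693.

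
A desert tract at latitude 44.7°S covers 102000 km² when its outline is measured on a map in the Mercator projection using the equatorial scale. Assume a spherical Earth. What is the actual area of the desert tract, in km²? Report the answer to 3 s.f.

51500 km²

Mercator is conformal, so the point scale is isotropic: h = k = sec φ = 1/cos φ.
Areal scale = k² = sec²φ = 1/cos²(44.7°) = 1/0.7108² = 1.979.
True area = apparent / (areal scale) = 102000 / 1.979 ≈ 51500 km².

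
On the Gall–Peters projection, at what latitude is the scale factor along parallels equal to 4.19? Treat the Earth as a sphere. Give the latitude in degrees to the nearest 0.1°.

Gall–Peters is a cylindrical equal-area projection with standard parallels at ±45°. For cylindrical equal-area with standard parallel φ₀, h = cos φ / cos φ₀ and k = cos φ₀ / cos φ, so h·k = 1.
k = cos φ₀ / cos φ = 4.19  ⇒  cos φ = cos 45° / 4.19 = 0.1688.
φ = arccos(0.1688) ≈ 80.3°.

80.3°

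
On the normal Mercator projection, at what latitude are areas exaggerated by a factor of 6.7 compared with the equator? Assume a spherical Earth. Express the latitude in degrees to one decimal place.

67.3°

Mercator areal scale is sec²φ.
sec²φ = 6.7  ⇒  cos²φ = 0.1493  ⇒  cos φ = 0.3863.
φ = arccos(0.3863) ≈ 67.3°.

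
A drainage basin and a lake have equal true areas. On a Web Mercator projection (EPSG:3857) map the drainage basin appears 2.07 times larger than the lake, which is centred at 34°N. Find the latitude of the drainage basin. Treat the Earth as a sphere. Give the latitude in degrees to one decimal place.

On Mercator, (apparent₁)/(apparent₂) = sec²φ₁ / sec²φ₂ when true areas are equal.
cos²φ₂ / cos²φ₁ = 2.07  ⇒  cos φ₁ = cos 34° / √2.07 = 0.8290/1.439 = 0.5762.
φ₁ = arccos(0.5762) ≈ 54.8°.

54.8°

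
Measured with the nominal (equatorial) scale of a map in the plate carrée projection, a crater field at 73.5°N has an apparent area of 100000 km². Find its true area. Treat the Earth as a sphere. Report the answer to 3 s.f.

28400 km²

For the equirectangular projection with φ₀ = 0 (plate carrée), h = 1 along meridians and k = sec φ along parallels.
Areal scale = h·k = 1 × sec φ; at 73.5°, h = 1.000, k = 3.521, so h·k = 3.521.
True area = apparent / (areal scale) = 100000 / 3.521 ≈ 28400 km².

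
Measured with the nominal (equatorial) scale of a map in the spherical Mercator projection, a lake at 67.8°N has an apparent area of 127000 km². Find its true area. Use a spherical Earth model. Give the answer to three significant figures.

18100 km²

Mercator is conformal, so the point scale is isotropic: h = k = sec φ = 1/cos φ.
Areal scale = k² = sec²φ = 1/cos²(67.8°) = 1/0.3778² = 7.005.
True area = apparent / (areal scale) = 127000 / 7.005 ≈ 18100 km².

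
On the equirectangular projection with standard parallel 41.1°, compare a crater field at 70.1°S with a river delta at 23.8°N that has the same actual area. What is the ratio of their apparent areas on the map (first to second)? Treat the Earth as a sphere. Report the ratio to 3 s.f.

In the equirectangular projection with standard parallel φ₀ = 41.1° (x = Rλ cos φ₀, y = Rφ), meridians are true-scale (h = 1) and the parallel scale is k = cos φ₀ / cos φ.
Areal scale at 70.1°: h·k = 1.000 × 2.214 = 2.214.
Areal scale at 23.8°: h·k = 1.000 × 0.8236 = 0.8236.
Ratio = 2.214/0.8236 ≈ 2.69.

2.69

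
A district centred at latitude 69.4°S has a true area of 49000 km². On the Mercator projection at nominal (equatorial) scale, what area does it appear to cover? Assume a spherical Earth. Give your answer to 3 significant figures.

For Mercator, h = k = sec φ (a conformal cylindrical projection has a single point scale, 1/cos φ).
Areal scale = k² = sec²φ = 1/cos²(69.4°) = 1/0.3518² = 8.078.
Apparent area = 49000 × 8.078 ≈ 396000 km².

396000 km²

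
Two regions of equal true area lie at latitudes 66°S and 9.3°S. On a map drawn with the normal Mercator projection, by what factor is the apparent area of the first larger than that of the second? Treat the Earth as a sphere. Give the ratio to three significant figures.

5.89

On Mercator, area is exaggerated by sec²φ = 1/cos²φ.
At 66°: sec²(66°) = 1/0.4067² = 6.045.
At 9.3°: sec²(9.3°) = 1/0.9869² = 1.027.
Ratio = 6.045/1.027 = cos²(9.3°)/cos²(66°) ≈ 5.89.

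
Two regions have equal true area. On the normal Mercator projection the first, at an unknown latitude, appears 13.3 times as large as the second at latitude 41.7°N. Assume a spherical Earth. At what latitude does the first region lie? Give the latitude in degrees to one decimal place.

For equal true areas on Mercator, apparent areas scale as sec²φ, so the ratio is cos²φ₂ / cos²φ₁.
cos²φ₂ / cos²φ₁ = 13.3  ⇒  cos φ₁ = cos 41.7° / √13.3 = 0.7466/3.647 = 0.2047.
φ₁ = arccos(0.2047) ≈ 78.2°.

78.2°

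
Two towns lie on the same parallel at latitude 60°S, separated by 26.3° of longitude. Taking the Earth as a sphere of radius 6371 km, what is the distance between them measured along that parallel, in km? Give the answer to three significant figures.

1460 km

Arc length along a parallel = R cos φ · Δλ (with Δλ in radians).
= 6371 × cos 60° × (26.3° × π/180) = 6371 × 0.5000 × 0.4590 ≈ 1460 km.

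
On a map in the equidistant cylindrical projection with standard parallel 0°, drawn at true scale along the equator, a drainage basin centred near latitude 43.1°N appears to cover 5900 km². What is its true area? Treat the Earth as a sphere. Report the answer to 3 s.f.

4310 km²

In the plate carrée (x = Rλ, y = Rφ), meridians are true-scale (h = 1) and parallels are stretched by k = sec φ.
Areal scale = h·k = 1 × sec φ; at 43.1°, h = 1.000, k = 1.370, so h·k = 1.370.
True area = apparent / (areal scale) = 5900 / 1.370 ≈ 4310 km².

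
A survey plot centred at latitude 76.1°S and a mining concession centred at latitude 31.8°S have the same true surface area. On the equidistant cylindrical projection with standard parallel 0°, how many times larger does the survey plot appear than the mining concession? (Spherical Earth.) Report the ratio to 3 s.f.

For the equirectangular projection with φ₀ = 0 (plate carrée), h = 1 along meridians and k = sec φ along parallels.
Areal scale at 76.1°: h·k = 1.000 × 4.163 = 4.163.
Areal scale at 31.8°: h·k = 1.000 × 1.177 = 1.177.
Ratio = 4.163/1.177 ≈ 3.54.

3.54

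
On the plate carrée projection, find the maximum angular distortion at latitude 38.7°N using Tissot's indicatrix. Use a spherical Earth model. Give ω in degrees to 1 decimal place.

Plate carrée maps x = Rλ, y = Rφ. The meridian scale is h = 1 and the parallel scale is k = 1/cos φ = sec φ.
At 38.7°: h = 1.000, k = 1.281; principal scales a = 1.281, b = 1.000.
sin(ω/2) = (a − b)/(a + b) = 0.2813/2.281 = 0.1233, so ω = 2 arcsin(0.1233) ≈ 14.2°.

14.2°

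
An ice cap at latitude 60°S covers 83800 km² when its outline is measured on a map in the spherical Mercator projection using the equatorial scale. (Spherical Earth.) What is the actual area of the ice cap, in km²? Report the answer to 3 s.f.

The Mercator projection is conformal; its linear scale factor is the same in every direction and equals sec φ = 1/cos φ.
Areal scale = k² = sec²φ = 1/cos²(60°) = 1/0.5000² = 4.000.
True area = apparent / (areal scale) = 83800 / 4.000 ≈ 21000 km².

21000 km²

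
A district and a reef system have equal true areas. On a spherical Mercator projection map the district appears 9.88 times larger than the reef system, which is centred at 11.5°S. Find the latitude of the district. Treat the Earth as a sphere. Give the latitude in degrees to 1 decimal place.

Mercator areal scale is sec²φ, so apparent-area ratio = sec²φ₁ / sec²φ₂ = cos²φ₂ / cos²φ₁.
cos²φ₂ / cos²φ₁ = 9.88  ⇒  cos φ₁ = cos 11.5° / √9.88 = 0.9799/3.143 = 0.3118.
φ₁ = arccos(0.3118) ≈ 71.8°.

71.8°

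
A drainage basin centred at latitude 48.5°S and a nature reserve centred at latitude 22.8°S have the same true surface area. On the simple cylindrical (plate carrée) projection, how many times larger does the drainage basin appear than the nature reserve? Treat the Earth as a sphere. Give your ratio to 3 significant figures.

1.39

For the equirectangular projection with φ₀ = 0 (plate carrée), h = 1 along meridians and k = sec φ along parallels.
Areal scale at 48.5°: h·k = 1.000 × 1.509 = 1.509.
Areal scale at 22.8°: h·k = 1.000 × 1.085 = 1.085.
Ratio = 1.509/1.085 ≈ 1.39.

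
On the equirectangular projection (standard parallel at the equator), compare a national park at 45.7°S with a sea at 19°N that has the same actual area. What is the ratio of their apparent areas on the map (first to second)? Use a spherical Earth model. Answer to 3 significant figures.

1.35

For the equirectangular projection with φ₀ = 0 (plate carrée), h = 1 along meridians and k = sec φ along parallels.
Areal scale at 45.7°: h·k = 1.000 × 1.432 = 1.432.
Areal scale at 19°: h·k = 1.000 × 1.058 = 1.058.
Ratio = 1.432/1.058 ≈ 1.35.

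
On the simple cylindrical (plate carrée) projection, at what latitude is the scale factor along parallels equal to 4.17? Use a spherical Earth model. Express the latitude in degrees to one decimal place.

Plate carrée: h = 1, k = sec φ along parallels.
sec φ = 4.17  ⇒  cos φ = 0.2398  ⇒  φ ≈ 76.1°.

76.1°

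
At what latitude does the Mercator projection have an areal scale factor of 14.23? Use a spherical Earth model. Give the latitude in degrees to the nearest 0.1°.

Mercator areal scale is sec²φ.
sec²φ = 14.23  ⇒  cos²φ = 0.07027  ⇒  cos φ = 0.2651.
φ = arccos(0.2651) ≈ 74.6°.

74.6°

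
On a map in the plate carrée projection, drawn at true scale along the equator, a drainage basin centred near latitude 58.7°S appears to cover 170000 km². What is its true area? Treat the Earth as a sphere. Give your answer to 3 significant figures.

Plate carrée maps x = Rλ, y = Rφ. The meridian scale is h = 1 and the parallel scale is k = 1/cos φ = sec φ.
Areal scale = h·k = 1 × sec φ; at 58.7°, h = 1.000, k = 1.925, so h·k = 1.925.
True area = apparent / (areal scale) = 170000 / 1.925 ≈ 88300 km².

88300 km²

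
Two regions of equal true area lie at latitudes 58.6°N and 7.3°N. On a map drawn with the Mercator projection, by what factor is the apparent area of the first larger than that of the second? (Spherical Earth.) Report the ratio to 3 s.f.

Mercator areal scale is sec²φ.
At 58.6°: sec²(58.6°) = 1/0.5210² = 3.684.
At 7.3°: sec²(7.3°) = 1/0.9919² = 1.016.
Ratio = 3.684/1.016 = cos²(7.3°)/cos²(58.6°) ≈ 3.62.

3.62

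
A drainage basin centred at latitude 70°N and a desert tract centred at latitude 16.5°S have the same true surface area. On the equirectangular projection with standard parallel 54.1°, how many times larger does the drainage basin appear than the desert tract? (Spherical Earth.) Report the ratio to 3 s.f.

2.80

With standard parallel φ₀ = 54.1°, the equirectangular projection gives x = Rλ cos φ₀, y = Rφ, so h = 1 and k = cos 54.1° / cos φ.
Areal scale at 70°: h·k = 1.000 × 1.714 = 1.714.
Areal scale at 16.5°: h·k = 1.000 × 0.6116 = 0.6116.
Ratio = 1.714/0.6116 ≈ 2.80.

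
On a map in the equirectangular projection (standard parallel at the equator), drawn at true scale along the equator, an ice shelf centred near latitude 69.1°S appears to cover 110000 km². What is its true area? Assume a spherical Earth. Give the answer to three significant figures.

39200 km²

For the equirectangular projection with φ₀ = 0 (plate carrée), h = 1 along meridians and k = sec φ along parallels.
Areal scale = h·k = 1 × sec φ; at 69.1°, h = 1.000, k = 2.803, so h·k = 2.803.
True area = apparent / (areal scale) = 110000 / 2.803 ≈ 39200 km².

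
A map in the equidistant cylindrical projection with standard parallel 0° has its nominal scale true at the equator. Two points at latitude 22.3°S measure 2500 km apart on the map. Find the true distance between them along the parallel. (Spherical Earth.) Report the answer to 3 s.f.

For the equirectangular projection with φ₀ = 0 (plate carrée), h = 1 along meridians and k = sec φ along parallels.
Along the parallel at 22.3°, map distances are exaggerated by k = sec 22.3° = 1.081.
True distance = 2500 / 1.081 = 2500 × cos 22.3° ≈ 2310 km.

2310 km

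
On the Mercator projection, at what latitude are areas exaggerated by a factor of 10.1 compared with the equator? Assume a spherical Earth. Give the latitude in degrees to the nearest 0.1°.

71.7°

Mercator areal scale is sec²φ.
sec²φ = 10.1  ⇒  cos²φ = 0.09901  ⇒  cos φ = 0.3147.
φ = arccos(0.3147) ≈ 71.7°.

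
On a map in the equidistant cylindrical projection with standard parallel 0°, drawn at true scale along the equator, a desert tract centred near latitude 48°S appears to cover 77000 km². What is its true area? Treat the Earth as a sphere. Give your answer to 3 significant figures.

51500 km²

In the plate carrée (x = Rλ, y = Rφ), meridians are true-scale (h = 1) and parallels are stretched by k = sec φ.
Areal scale = h·k = 1 × sec φ; at 48°, h = 1.000, k = 1.494, so h·k = 1.494.
True area = apparent / (areal scale) = 77000 / 1.494 ≈ 51500 km².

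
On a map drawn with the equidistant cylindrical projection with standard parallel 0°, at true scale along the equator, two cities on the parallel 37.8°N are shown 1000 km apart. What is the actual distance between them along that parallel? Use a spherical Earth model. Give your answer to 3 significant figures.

790 km

In the plate carrée (x = Rλ, y = Rφ), meridians are true-scale (h = 1) and parallels are stretched by k = sec φ.
Along the parallel at 37.8°, map distances are exaggerated by k = sec 37.8° = 1.266.
True distance = 1000 / 1.266 = 1000 × cos 37.8° ≈ 790 km.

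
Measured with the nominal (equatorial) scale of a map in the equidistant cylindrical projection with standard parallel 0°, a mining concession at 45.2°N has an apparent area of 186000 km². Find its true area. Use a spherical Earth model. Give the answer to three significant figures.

131000 km²

In the plate carrée (x = Rλ, y = Rφ), meridians are true-scale (h = 1) and parallels are stretched by k = sec φ.
Areal scale = h·k = 1 × sec φ; at 45.2°, h = 1.000, k = 1.419, so h·k = 1.419.
True area = apparent / (areal scale) = 186000 / 1.419 ≈ 131000 km².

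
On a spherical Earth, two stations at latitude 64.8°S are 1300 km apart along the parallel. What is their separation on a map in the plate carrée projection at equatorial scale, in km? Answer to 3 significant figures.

3050 km

Plate carrée maps x = Rλ, y = Rφ. The meridian scale is h = 1 and the parallel scale is k = 1/cos φ = sec φ.
Along the parallel, k = sec 64.8° = 1/0.4258 = 2.349.
Map distance = 1300 × 2.349 ≈ 3050 km.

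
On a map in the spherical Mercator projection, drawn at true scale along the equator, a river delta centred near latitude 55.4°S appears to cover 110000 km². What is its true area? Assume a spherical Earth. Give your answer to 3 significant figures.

35500 km²

The Mercator projection is conformal; its linear scale factor is the same in every direction and equals sec φ = 1/cos φ.
Areal scale = k² = sec²φ = 1/cos²(55.4°) = 1/0.5678² = 3.101.
True area = apparent / (areal scale) = 110000 / 3.101 ≈ 35500 km².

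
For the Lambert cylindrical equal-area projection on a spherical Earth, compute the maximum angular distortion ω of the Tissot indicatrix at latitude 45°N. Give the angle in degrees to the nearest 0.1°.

38.9°

The Lambert cylindrical equal-area projection is the cylindrical equal-area projection with its standard parallel at the equator (φ₀ = 0). Cylindrical equal-area (φ₀ = 0°): h = cos φ / cos 0° along meridians, k = cos 0° / cos φ along parallels; h·k = 1.
At 45°: h = 0.7071, k = 1.414; principal scales a = 1.414, b = 0.7071.
sin(ω/2) = (a − b)/(a + b) = 0.7071/2.121 = 0.3333, so ω = 2 arcsin(0.3333) ≈ 38.9°.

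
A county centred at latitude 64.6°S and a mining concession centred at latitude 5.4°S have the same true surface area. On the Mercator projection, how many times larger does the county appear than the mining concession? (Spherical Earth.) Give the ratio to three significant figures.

5.39

Mercator is conformal with k = sec φ, so areal scale = k² = sec²φ.
At 64.6°: sec²(64.6°) = 1/0.4289² = 5.435.
At 5.4°: sec²(5.4°) = 1/0.9956² = 1.009.
Ratio = 5.435/1.009 = cos²(5.4°)/cos²(64.6°) ≈ 5.39.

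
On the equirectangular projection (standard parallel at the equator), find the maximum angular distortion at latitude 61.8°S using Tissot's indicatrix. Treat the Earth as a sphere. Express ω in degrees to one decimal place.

Plate carrée maps x = Rλ, y = Rφ. The meridian scale is h = 1 and the parallel scale is k = 1/cos φ = sec φ.
At 61.8°: h = 1.000, k = 2.116; principal scales a = 2.116, b = 1.000.
sin(ω/2) = (a − b)/(a + b) = 1.116/3.116 = 0.3582, so ω = 2 arcsin(0.3582) ≈ 42.0°.

42.0°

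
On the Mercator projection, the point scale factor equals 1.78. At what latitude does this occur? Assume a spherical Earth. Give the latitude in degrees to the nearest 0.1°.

Mercator scale is k = sec φ = 1/cos φ.
1/cos φ = 1.78  ⇒  cos φ = 0.5618  ⇒  φ = arccos(0.5618) ≈ 55.8°.

55.8°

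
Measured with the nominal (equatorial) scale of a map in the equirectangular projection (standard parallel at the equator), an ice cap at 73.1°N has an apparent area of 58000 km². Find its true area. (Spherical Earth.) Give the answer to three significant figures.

Plate carrée maps x = Rλ, y = Rφ. The meridian scale is h = 1 and the parallel scale is k = 1/cos φ = sec φ.
Areal scale = h·k = 1 × sec φ; at 73.1°, h = 1.000, k = 3.440, so h·k = 3.440.
True area = apparent / (areal scale) = 58000 / 3.440 ≈ 16900 km².

16900 km²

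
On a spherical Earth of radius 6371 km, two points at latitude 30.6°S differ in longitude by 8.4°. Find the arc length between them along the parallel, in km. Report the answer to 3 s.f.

Arc length along a parallel = R cos φ · Δλ (with Δλ in radians).
= 6371 × cos 30.6° × (8.4° × π/180) = 6371 × 0.8607 × 0.1466 ≈ 804 km.

804 km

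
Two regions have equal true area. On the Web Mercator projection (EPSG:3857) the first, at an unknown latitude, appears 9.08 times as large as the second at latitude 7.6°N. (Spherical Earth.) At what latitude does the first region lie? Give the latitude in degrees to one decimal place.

Mercator areal scale is sec²φ, so apparent-area ratio = sec²φ₁ / sec²φ₂ = cos²φ₂ / cos²φ₁.
cos²φ₂ / cos²φ₁ = 9.08  ⇒  cos φ₁ = cos 7.6° / √9.08 = 0.9912/3.013 = 0.3289.
φ₁ = arccos(0.3289) ≈ 70.8°.

70.8°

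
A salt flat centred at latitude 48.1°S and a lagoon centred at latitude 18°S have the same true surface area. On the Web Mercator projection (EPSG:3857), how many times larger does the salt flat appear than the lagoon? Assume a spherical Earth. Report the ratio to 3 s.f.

Mercator areal scale is sec²φ.
At 48.1°: sec²(48.1°) = 1/0.6678² = 2.242.
At 18°: sec²(18°) = 1/0.9511² = 1.106.
Ratio = 2.242/1.106 = cos²(18°)/cos²(48.1°) ≈ 2.03.

2.03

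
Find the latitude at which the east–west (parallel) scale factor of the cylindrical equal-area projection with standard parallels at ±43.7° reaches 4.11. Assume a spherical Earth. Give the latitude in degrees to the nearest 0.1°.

79.9°

Cylindrical equal-area (φ₀ = 43.7°): h = cos φ / cos 43.7° along meridians, k = cos 43.7° / cos φ along parallels; h·k = 1.
k = cos φ₀ / cos φ = 4.11  ⇒  cos φ = cos 43.7° / 4.11 = 0.1759.
φ = arccos(0.1759) ≈ 79.9°.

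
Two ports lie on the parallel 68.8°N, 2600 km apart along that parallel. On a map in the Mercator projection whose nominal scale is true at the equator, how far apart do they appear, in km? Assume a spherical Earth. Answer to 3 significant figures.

Mercator is conformal, so the point scale is isotropic: h = k = sec φ = 1/cos φ.
Along the parallel, k = sec 68.8° = 1/0.3616 = 2.765.
Map distance = 2600 × 2.765 ≈ 7190 km.

7190 km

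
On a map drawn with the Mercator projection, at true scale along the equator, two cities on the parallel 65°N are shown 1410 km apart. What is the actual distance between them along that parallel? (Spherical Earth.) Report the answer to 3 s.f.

Mercator is conformal, so the point scale is isotropic: h = k = sec φ = 1/cos φ.
Along the parallel at 65°, map distances are exaggerated by k = sec 65° = 2.366.
True distance = 1410 / 2.366 = 1410 × cos 65° ≈ 596 km.

596 km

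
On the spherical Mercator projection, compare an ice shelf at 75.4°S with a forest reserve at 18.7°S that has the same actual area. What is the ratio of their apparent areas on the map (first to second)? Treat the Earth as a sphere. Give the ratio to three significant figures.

Mercator is conformal with k = sec φ, so areal scale = k² = sec²φ.
At 75.4°: sec²(75.4°) = 1/0.2521² = 15.74.
At 18.7°: sec²(18.7°) = 1/0.9472² = 1.115.
Ratio = 15.74/1.115 = cos²(18.7°)/cos²(75.4°) ≈ 14.1.

14.1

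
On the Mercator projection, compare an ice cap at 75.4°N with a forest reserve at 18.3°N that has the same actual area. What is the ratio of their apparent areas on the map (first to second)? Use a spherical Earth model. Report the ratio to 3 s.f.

14.2

Mercator is conformal with k = sec φ, so areal scale = k² = sec²φ.
At 75.4°: sec²(75.4°) = 1/0.2521² = 15.74.
At 18.3°: sec²(18.3°) = 1/0.9494² = 1.109.
Ratio = 15.74/1.109 = cos²(18.3°)/cos²(75.4°) ≈ 14.2.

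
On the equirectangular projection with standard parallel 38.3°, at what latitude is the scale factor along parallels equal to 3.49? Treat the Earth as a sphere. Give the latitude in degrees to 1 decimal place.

77.0°

In the equirectangular projection with standard parallel φ₀ = 38.3° (x = Rλ cos φ₀, y = Rφ), meridians are true-scale (h = 1) and the parallel scale is k = cos φ₀ / cos φ.
k = cos φ₀ / cos φ = 3.49  ⇒  cos φ = cos 38.3° / 3.49 = 0.2249.
φ = arccos(0.2249) ≈ 77.0°.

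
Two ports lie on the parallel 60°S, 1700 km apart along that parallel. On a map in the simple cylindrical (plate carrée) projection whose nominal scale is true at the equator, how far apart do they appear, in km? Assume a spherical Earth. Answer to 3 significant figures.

In the plate carrée (x = Rλ, y = Rφ), meridians are true-scale (h = 1) and parallels are stretched by k = sec φ.
Along the parallel, k = sec 60° = 1/0.5000 = 2.000.
Map distance = 1700 × 2.000 ≈ 3400 km.

3400 km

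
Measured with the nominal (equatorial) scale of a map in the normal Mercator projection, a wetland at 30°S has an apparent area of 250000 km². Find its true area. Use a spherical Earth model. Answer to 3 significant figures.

For Mercator, h = k = sec φ (a conformal cylindrical projection has a single point scale, 1/cos φ).
Areal scale = k² = sec²φ = 1/cos²(30°) = 1/0.8660² = 1.333.
True area = apparent / (areal scale) = 250000 / 1.333 ≈ 188000 km².

188000 km²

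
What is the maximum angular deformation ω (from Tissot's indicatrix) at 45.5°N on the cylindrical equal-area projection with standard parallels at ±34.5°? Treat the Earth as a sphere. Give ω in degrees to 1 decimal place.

18.5°

For cylindrical equal-area with standard parallel φ₀, h = cos φ / cos φ₀ and k = cos φ₀ / cos φ, so h·k = 1.
At 45.5°: h = 0.8505, k = 1.176; principal scales a = 1.176, b = 0.8505.
sin(ω/2) = (a − b)/(a + b) = 0.3253/2.026 = 0.1605, so ω = 2 arcsin(0.1605) ≈ 18.5°.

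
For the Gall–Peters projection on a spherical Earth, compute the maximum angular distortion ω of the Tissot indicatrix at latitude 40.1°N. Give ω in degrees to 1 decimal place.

9.0°

The Gall–Peters projection is cylindrical equal-area with φ₀ = 45°. For cylindrical equal-area with standard parallel φ₀, h = cos φ / cos φ₀ and k = cos φ₀ / cos φ, so h·k = 1.
At 40.1°: h = 1.082, k = 0.9244; principal scales a = 1.082, b = 0.9244.
sin(ω/2) = (a − b)/(a + b) = 0.1573/2.006 = 0.07843, so ω = 2 arcsin(0.07843) ≈ 9.0°.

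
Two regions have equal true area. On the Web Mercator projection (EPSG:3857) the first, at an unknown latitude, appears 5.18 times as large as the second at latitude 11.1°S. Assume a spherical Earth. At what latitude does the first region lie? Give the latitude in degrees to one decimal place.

64.5°

Mercator areal scale is sec²φ, so apparent-area ratio = sec²φ₁ / sec²φ₂ = cos²φ₂ / cos²φ₁.
cos²φ₂ / cos²φ₁ = 5.18  ⇒  cos φ₁ = cos 11.1° / √5.18 = 0.9813/2.276 = 0.4312.
φ₁ = arccos(0.4312) ≈ 64.5°.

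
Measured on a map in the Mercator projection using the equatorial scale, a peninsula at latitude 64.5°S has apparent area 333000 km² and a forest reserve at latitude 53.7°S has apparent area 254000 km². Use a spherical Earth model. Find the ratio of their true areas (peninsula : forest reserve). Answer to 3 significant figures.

Mercator's areal exaggeration is sec²φ; hence true area = (apparent area) · cos²φ.
True area of peninsula: 333000 × cos²(64.5°) = 333000 × 0.1853 = 61720 km².
True area of forest reserve: 254000 × cos²(53.7°) = 254000 × 0.3505 = 89020 km².
Ratio = 61720 / 89020 ≈ 0.693.

0.693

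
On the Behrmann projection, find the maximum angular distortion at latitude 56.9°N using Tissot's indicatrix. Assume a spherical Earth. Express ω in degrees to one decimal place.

51.1°

Behrmann is a cylindrical equal-area projection with standard parallels at ±30°. For cylindrical equal-area with standard parallel φ₀, h = cos φ / cos φ₀ and k = cos φ₀ / cos φ, so h·k = 1.
At 56.9°: h = 0.6306, k = 1.586; principal scales a = 1.586, b = 0.6306.
sin(ω/2) = (a − b)/(a + b) = 0.9552/2.216 = 0.4310, so ω = 2 arcsin(0.4310) ≈ 51.1°.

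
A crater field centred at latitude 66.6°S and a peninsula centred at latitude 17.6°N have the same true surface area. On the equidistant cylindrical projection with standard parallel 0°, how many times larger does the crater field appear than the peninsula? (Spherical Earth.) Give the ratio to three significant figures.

2.40

Plate carrée maps x = Rλ, y = Rφ. The meridian scale is h = 1 and the parallel scale is k = 1/cos φ = sec φ.
Areal scale at 66.6°: h·k = 1.000 × 2.518 = 2.518.
Areal scale at 17.6°: h·k = 1.000 × 1.049 = 1.049.
Ratio = 2.518/1.049 ≈ 2.40.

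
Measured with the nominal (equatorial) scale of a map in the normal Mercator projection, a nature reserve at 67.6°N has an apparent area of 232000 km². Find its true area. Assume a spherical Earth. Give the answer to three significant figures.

The Mercator projection is conformal; its linear scale factor is the same in every direction and equals sec φ = 1/cos φ.
Areal scale = k² = sec²φ = 1/cos²(67.6°) = 1/0.3811² = 6.886.
True area = apparent / (areal scale) = 232000 / 6.886 ≈ 33700 km².

33700 km²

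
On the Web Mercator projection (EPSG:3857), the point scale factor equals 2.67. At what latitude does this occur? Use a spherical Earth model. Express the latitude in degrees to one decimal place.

68.0°

Mercator scale is k = sec φ = 1/cos φ.
1/cos φ = 2.67  ⇒  cos φ = 0.3745  ⇒  φ = arccos(0.3745) ≈ 68.0°.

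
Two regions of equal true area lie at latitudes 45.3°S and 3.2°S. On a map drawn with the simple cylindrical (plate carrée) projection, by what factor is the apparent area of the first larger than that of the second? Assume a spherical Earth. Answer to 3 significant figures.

In the plate carrée (x = Rλ, y = Rφ), meridians are true-scale (h = 1) and parallels are stretched by k = sec φ.
Areal scale at 45.3°: h·k = 1.000 × 1.422 = 1.422.
Areal scale at 3.2°: h·k = 1.000 × 1.002 = 1.002.
Ratio = 1.422/1.002 ≈ 1.42.

1.42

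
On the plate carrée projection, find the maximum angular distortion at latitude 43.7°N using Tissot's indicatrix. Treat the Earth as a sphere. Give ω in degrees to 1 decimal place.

18.5°

In the plate carrée (x = Rλ, y = Rφ), meridians are true-scale (h = 1) and parallels are stretched by k = sec φ.
At 43.7°: h = 1.000, k = 1.383; principal scales a = 1.383, b = 1.000.
sin(ω/2) = (a − b)/(a + b) = 0.3832/2.383 = 0.1608, so ω = 2 arcsin(0.1608) ≈ 18.5°.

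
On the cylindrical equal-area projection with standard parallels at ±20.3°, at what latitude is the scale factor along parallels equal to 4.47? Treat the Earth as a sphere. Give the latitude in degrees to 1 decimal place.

77.9°

For cylindrical equal-area with standard parallel φ₀, h = cos φ / cos φ₀ and k = cos φ₀ / cos φ, so h·k = 1.
k = cos φ₀ / cos φ = 4.47  ⇒  cos φ = cos 20.3° / 4.47 = 0.2098.
φ = arccos(0.2098) ≈ 77.9°.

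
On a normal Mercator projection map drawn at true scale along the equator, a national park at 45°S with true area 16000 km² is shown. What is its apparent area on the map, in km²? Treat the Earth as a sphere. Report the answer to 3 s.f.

For Mercator, h = k = sec φ (a conformal cylindrical projection has a single point scale, 1/cos φ).
Areal scale = k² = sec²φ = 1/cos²(45°) = 1/0.7071² = 2.000.
Apparent area = 16000 × 2.000 ≈ 32000 km².

32000 km²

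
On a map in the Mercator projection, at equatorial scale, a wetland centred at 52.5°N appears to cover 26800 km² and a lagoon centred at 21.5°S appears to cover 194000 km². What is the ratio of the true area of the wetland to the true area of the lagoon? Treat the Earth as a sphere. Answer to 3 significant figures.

Since Mercator area scale is 1/cos²φ, the true area equals the apparent area multiplied by cos²φ.
True area of wetland: 26800 × cos²(52.5°) = 26800 × 0.3706 = 9932 km².
True area of lagoon: 194000 × cos²(21.5°) = 194000 × 0.8657 = 167900 km².
Ratio = 9932 / 167900 ≈ 0.0591.

0.0591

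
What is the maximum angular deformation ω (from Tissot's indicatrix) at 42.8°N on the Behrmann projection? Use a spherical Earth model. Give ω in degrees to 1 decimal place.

18.9°

The Behrmann projection is cylindrical equal-area with φ₀ = 30°. For cylindrical equal-area with standard parallel φ₀, h = cos φ / cos φ₀ and k = cos φ₀ / cos φ, so h·k = 1.
At 42.8°: h = 0.8472, k = 1.180; principal scales a = 1.180, b = 0.8472.
sin(ω/2) = (a − b)/(a + b) = 0.3331/2.028 = 0.1643, so ω = 2 arcsin(0.1643) ≈ 18.9°.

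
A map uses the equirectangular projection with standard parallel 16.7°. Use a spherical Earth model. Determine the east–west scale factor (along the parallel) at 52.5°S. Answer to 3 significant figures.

1.57

The equidistant cylindrical projection with φ₀ = 16.7° has h = 1 (meridians true) and k = cos φ₀ / cos φ along parallels.
k = cos 16.7° / cos 52.5° = 0.9578/0.6088 = 1.573.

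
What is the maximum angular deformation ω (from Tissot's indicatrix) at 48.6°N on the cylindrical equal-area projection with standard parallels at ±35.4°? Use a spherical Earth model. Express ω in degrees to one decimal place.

A cylindrical equal-area projection with standard parallel φ₀ has meridian scale h = cos φ / cos φ₀ and parallel scale k = cos φ₀ / cos φ (so areas are preserved, h·k = 1).
At 48.6°: h = 0.8113, k = 1.233; principal scales a = 1.233, b = 0.8113.
sin(ω/2) = (a − b)/(a + b) = 0.4213/2.044 = 0.2061, so ω = 2 arcsin(0.2061) ≈ 23.8°.

23.8°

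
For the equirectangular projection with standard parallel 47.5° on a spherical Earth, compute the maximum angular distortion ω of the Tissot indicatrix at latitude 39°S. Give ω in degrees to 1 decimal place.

The equidistant cylindrical projection with φ₀ = 47.5° has h = 1 (meridians true) and k = cos φ₀ / cos φ along parallels.
At 39°: h = 1.000, k = 0.8693; principal scales a = 1.000, b = 0.8693.
sin(ω/2) = (a − b)/(a + b) = 0.1307/1.869 = 0.06991, so ω = 2 arcsin(0.06991) ≈ 8.0°.

8.0°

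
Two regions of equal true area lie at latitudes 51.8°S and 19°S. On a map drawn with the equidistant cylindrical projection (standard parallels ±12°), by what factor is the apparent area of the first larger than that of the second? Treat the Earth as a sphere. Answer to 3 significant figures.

With standard parallel φ₀ = 12°, the equirectangular projection gives x = Rλ cos φ₀, y = Rφ, so h = 1 and k = cos 12° / cos φ.
Areal scale at 51.8°: h·k = 1.000 × 1.582 = 1.582.
Areal scale at 19°: h·k = 1.000 × 1.035 = 1.035.
Ratio = 1.582/1.035 ≈ 1.53.

1.53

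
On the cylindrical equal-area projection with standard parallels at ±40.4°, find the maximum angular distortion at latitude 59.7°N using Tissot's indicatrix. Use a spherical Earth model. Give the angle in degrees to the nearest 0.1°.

45.9°

A cylindrical equal-area projection with standard parallel φ₀ has meridian scale h = cos φ / cos φ₀ and parallel scale k = cos φ₀ / cos φ (so areas are preserved, h·k = 1).
At 59.7°: h = 0.6625, k = 1.509; principal scales a = 1.509, b = 0.6625.
sin(ω/2) = (a − b)/(a + b) = 0.8469/2.172 = 0.3899, so ω = 2 arcsin(0.3899) ≈ 45.9°.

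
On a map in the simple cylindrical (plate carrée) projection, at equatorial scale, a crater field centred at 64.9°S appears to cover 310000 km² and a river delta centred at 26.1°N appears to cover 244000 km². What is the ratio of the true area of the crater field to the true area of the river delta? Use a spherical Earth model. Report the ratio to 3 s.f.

Plate carrée has h = 1 and k = sec φ, giving areal scale sec φ; true area = (apparent area) · cos φ.
True area of crater field: 310000 × cos(64.9°) = 310000 × 0.4242 = 131500 km².
True area of river delta: 244000 × cos(26.1°) = 244000 × 0.8980 = 219100 km².
Ratio = 131500 / 219100 ≈ 0.600.

0.600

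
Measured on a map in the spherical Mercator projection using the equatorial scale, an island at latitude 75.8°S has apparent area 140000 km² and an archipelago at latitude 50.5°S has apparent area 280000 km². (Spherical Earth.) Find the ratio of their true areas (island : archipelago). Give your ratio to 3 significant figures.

Mercator's areal exaggeration is sec²φ; hence true area = (apparent area) · cos²φ.
True area of island: 140000 × cos²(75.8°) = 140000 × 0.06018 = 8425 km².
True area of archipelago: 280000 × cos²(50.5°) = 280000 × 0.4046 = 113300 km².
Ratio = 8425 / 113300 ≈ 0.0744.

0.0744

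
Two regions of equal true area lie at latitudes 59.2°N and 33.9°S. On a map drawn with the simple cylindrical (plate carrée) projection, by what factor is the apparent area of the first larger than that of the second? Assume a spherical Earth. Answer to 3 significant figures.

For the equirectangular projection with φ₀ = 0 (plate carrée), h = 1 along meridians and k = sec φ along parallels.
Areal scale at 59.2°: h·k = 1.000 × 1.953 = 1.953.
Areal scale at 33.9°: h·k = 1.000 × 1.205 = 1.205.
Ratio = 1.953/1.205 ≈ 1.62.

1.62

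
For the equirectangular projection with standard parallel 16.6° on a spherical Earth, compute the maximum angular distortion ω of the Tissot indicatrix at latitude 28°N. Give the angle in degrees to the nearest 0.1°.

4.7°

The equidistant cylindrical projection with φ₀ = 16.6° has h = 1 (meridians true) and k = cos φ₀ / cos φ along parallels.
At 28°: h = 1.000, k = 1.085; principal scales a = 1.085, b = 1.000.
sin(ω/2) = (a − b)/(a + b) = 0.08537/2.085 = 0.04094, so ω = 2 arcsin(0.04094) ≈ 4.7°.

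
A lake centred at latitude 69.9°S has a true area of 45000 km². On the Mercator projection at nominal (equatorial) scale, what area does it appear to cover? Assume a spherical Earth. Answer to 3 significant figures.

For Mercator, h = k = sec φ (a conformal cylindrical projection has a single point scale, 1/cos φ).
Areal scale = k² = sec²φ = 1/cos²(69.9°) = 1/0.3437² = 8.467.
Apparent area = 45000 × 8.467 ≈ 381000 km².

381000 km²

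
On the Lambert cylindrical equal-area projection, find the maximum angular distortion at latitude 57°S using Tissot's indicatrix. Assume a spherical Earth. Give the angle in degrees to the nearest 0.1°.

The Lambert cylindrical equal-area projection is the cylindrical equal-area projection with its standard parallel at the equator (φ₀ = 0). For cylindrical equal-area with standard parallel φ₀, h = cos φ / cos φ₀ and k = cos φ₀ / cos φ, so h·k = 1.
At 57°: h = 0.5446, k = 1.836; principal scales a = 1.836, b = 0.5446.
sin(ω/2) = (a − b)/(a + b) = 1.291/2.381 = 0.5425, so ω = 2 arcsin(0.5425) ≈ 65.7°.

65.7°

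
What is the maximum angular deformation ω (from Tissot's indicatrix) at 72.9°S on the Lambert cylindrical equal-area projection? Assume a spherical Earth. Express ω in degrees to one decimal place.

The Lambert cylindrical equal-area projection is the cylindrical equal-area projection with its standard parallel at the equator (φ₀ = 0). Cylindrical equal-area (φ₀ = 0°): h = cos φ / cos 0° along meridians, k = cos 0° / cos φ along parallels; h·k = 1.
At 72.9°: h = 0.2940, k = 3.401; principal scales a = 3.401, b = 0.2940.
sin(ω/2) = (a − b)/(a + b) = 3.107/3.695 = 0.8408, so ω = 2 arcsin(0.8408) ≈ 114.5°.

114.5°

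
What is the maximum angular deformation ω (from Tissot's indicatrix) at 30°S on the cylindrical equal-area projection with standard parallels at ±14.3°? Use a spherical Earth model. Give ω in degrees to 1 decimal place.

For cylindrical equal-area with standard parallel φ₀, h = cos φ / cos φ₀ and k = cos φ₀ / cos φ, so h·k = 1.
At 30°: h = 0.8937, k = 1.119; principal scales a = 1.119, b = 0.8937.
sin(ω/2) = (a − b)/(a + b) = 0.2252/2.013 = 0.1119, so ω = 2 arcsin(0.1119) ≈ 12.8°.

12.8°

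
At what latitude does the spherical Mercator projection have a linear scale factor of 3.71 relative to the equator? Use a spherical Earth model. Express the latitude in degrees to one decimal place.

74.4°

Mercator scale is k = sec φ = 1/cos φ.
1/cos φ = 3.71  ⇒  cos φ = 0.2695  ⇒  φ = arccos(0.2695) ≈ 74.4°.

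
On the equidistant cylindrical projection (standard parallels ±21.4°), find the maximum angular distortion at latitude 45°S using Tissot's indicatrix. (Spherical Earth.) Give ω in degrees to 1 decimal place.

15.7°

With standard parallel φ₀ = 21.4°, the equirectangular projection gives x = Rλ cos φ₀, y = Rφ, so h = 1 and k = cos 21.4° / cos φ.
At 45°: h = 1.000, k = 1.317; principal scales a = 1.317, b = 1.000.
sin(ω/2) = (a − b)/(a + b) = 0.3167/2.317 = 0.1367, so ω = 2 arcsin(0.1367) ≈ 15.7°.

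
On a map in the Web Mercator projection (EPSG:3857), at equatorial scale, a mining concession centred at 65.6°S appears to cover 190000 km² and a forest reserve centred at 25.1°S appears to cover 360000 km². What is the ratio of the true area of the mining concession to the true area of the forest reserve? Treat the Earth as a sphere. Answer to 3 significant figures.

Since Mercator area scale is 1/cos²φ, the true area equals the apparent area multiplied by cos²φ.
True area of mining concession: 190000 × cos²(65.6°) = 190000 × 0.1707 = 32420 km².
True area of forest reserve: 360000 × cos²(25.1°) = 360000 × 0.8201 = 295200 km².
Ratio = 32420 / 295200 ≈ 0.110.

0.110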